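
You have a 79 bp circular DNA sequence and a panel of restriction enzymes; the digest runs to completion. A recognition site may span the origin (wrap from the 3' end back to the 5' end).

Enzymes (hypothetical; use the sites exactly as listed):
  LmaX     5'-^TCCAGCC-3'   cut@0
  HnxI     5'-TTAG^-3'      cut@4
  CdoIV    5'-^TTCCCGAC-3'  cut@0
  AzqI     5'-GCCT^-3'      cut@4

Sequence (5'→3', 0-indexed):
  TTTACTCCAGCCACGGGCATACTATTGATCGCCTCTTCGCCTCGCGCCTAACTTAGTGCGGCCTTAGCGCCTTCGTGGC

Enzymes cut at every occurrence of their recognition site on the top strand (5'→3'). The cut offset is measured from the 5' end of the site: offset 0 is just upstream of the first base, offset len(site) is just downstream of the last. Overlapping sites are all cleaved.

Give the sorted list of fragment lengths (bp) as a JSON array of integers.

Site scan:
  LmaX (TCCAGCC, off=0): starts [5] → cuts [5]
  HnxI (TTAG, off=4): starts [52, 63] → cuts [56, 67]
  CdoIV (TTCCCGAC, off=0): no sites
  AzqI (GCCT, off=4): starts [30, 38, 45, 60, 68] → cuts [34, 42, 49, 64, 72]

Pooled cuts: [5, 34, 42, 49, 56, 64, 67, 72]

Fragment lengths:
  5→34: 29 bp
  34→42: 8 bp
  42→49: 7 bp
  49→56: 7 bp
  56→64: 8 bp
  64→67: 3 bp
  67→72: 5 bp
  72→5 (wrap): 79-72+5 = 12 bp

[3,5,7,7,8,8,12,29]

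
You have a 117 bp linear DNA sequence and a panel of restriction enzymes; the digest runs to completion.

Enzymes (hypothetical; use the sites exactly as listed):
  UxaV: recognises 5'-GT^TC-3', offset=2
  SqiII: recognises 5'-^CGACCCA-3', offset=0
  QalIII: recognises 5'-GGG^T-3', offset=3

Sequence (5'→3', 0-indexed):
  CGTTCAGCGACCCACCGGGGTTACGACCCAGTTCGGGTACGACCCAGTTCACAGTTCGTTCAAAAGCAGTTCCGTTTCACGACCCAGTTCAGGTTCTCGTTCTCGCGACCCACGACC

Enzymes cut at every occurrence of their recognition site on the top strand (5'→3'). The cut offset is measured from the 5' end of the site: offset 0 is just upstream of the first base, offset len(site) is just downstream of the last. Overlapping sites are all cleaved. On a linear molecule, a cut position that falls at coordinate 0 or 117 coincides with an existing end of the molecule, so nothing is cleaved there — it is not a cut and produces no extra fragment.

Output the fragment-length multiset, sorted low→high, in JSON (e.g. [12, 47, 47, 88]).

Scan for sites:
  UxaV (GTTC, off=2): starts [1, 30, 46, 53, 57, 68, 86, 92, 98] → cuts [3, 32, 48, 55, 59, 70, 88, 94, 100]
  SqiII (CGACCCA, off=0): starts [7, 23, 39, 79, 105] → cuts [7, 23, 39, 79, 105]
  QalIII (GGGT, off=3): starts [17, 34] → cuts [20, 37]

Pooled cuts: [3, 7, 20, 23, 32, 37, 39, 48, 55, 59, 70, 79, 88, 94, 100, 105]

Fragment lengths:
  [0,3): 3 bp
  [3,7): 4 bp
  [7,20): 13 bp
  [20,23): 3 bp
  [23,32): 9 bp
  [32,37): 5 bp
  [37,39): 2 bp
  [39,48): 9 bp
  [48,55): 7 bp
  [55,59): 4 bp
  [59,70): 11 bp
  [70,79): 9 bp
  [79,88): 9 bp
  [88,94): 6 bp
  [94,100): 6 bp
  [100,105): 5 bp
  [105,117): 12 bp

[2,3,3,4,4,5,5,6,6,7,9,9,9,9,11,12,13]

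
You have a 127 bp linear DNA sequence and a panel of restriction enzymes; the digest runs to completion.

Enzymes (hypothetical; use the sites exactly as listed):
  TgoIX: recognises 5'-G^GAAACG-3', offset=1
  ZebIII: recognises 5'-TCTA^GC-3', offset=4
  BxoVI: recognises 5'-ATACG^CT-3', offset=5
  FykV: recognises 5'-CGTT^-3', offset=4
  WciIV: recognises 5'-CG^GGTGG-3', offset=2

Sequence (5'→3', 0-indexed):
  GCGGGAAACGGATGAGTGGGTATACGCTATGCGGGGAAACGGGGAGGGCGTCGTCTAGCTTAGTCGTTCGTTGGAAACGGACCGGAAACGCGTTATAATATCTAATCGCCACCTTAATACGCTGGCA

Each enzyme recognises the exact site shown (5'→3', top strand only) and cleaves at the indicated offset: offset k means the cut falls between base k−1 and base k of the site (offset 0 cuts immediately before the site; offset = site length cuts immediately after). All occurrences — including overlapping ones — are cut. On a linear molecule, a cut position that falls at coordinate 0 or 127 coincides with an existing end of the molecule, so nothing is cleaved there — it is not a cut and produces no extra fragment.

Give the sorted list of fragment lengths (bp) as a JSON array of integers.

[1,4,4,6,9,10,11,11,22,22,27]

Scan for sites:
  TgoIX GGAAACG/1: at [3, 34, 72, 83] ⇒ [4, 35, 73, 84]
  ZebIII TCTAGC/4: at [53] ⇒ [57]
  BxoVI ATACGCT/5: at [21, 116] ⇒ [26, 121]
  FykV CGTT/4: at [64, 68, 90] ⇒ [68, 72, 94]
  WciIV (CGGGTGG, off=2): no sites

Pooled cuts: [4, 26, 35, 57, 68, 72, 73, 84, 94, 121]

Fragments:
  [0,4): 4 bp
  [4,26): 22 bp
  [26,35): 9 bp
  [35,57): 22 bp
  [57,68): 11 bp
  [68,72): 4 bp
  [72,73): 1 bp
  [73,84): 11 bp
  [84,94): 10 bp
  [94,121): 27 bp
  [121,127): 6 bp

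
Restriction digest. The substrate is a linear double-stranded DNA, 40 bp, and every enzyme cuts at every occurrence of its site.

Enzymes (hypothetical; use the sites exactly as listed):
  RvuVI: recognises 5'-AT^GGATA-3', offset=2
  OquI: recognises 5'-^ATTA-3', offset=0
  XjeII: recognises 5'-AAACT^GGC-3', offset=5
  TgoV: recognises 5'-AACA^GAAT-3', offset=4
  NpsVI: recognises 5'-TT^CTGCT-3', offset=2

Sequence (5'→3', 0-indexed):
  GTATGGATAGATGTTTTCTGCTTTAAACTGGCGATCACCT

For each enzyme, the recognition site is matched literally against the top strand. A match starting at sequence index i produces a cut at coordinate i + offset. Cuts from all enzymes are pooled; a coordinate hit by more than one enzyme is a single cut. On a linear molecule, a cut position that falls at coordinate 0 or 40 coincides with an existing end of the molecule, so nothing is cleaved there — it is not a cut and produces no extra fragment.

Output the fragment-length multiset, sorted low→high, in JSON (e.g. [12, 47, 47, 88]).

Per-enzyme occurrences:
  RvuVI (ATGGATA, off=2): starts [2] → cuts [4]
  OquI (ATTA, off=0): no sites
  XjeII (AAACTGGC, off=5): starts [24] → cuts [29]
  TgoV (AACAGAAT, off=4): no sites
  NpsVI (TTCTGCT, off=2): starts [15] → cuts [17]

Pooled cuts: [4, 17, 29]

Fragment lengths:
  [0,4): 4 bp
  [4,17): 13 bp
  [17,29): 12 bp
  [29,40): 11 bp

[4,11,12,13]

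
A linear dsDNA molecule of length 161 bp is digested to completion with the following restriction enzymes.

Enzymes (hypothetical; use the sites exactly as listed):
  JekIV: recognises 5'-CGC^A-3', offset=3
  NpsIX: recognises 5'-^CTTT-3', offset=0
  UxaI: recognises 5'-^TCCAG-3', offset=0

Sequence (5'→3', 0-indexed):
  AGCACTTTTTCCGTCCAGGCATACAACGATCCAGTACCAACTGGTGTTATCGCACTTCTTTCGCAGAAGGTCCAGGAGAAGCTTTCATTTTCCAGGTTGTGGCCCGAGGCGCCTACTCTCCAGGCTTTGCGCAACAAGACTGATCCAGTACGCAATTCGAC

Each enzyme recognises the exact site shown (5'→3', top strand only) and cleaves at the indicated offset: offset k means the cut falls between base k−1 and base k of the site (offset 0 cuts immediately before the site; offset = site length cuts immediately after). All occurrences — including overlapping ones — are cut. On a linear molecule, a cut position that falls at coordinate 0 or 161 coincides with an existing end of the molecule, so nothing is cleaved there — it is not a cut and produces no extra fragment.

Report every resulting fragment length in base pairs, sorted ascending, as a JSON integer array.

Per-enzyme occurrences:
  JekIV CGCA/3: at [50, 61, 129, 150] ⇒ [53, 64, 132, 153]
  NpsIX CTTT/0: at [4, 57, 81, 124] ⇒ [4, 57, 81, 124]
  UxaI TCCAG/0: at [13, 29, 70, 90, 118, 143] ⇒ [13, 29, 70, 90, 118, 143]

All cut coordinates (distinct, sorted): [4, 13, 29, 53, 57, 64, 70, 81, 90, 118, 124, 132, 143, 153]

Fragment lengths:
  [0,4): 4 bp
  [4,13): 9 bp
  [13,29): 16 bp
  [29,53): 24 bp
  [53,57): 4 bp
  [57,64): 7 bp
  [64,70): 6 bp
  [70,81): 11 bp
  [81,90): 9 bp
  [90,118): 28 bp
  [118,124): 6 bp
  [124,132): 8 bp
  [132,143): 11 bp
  [143,153): 10 bp
  [153,161): 8 bp

[4,4,6,6,7,8,8,9,9,10,11,11,16,24,28]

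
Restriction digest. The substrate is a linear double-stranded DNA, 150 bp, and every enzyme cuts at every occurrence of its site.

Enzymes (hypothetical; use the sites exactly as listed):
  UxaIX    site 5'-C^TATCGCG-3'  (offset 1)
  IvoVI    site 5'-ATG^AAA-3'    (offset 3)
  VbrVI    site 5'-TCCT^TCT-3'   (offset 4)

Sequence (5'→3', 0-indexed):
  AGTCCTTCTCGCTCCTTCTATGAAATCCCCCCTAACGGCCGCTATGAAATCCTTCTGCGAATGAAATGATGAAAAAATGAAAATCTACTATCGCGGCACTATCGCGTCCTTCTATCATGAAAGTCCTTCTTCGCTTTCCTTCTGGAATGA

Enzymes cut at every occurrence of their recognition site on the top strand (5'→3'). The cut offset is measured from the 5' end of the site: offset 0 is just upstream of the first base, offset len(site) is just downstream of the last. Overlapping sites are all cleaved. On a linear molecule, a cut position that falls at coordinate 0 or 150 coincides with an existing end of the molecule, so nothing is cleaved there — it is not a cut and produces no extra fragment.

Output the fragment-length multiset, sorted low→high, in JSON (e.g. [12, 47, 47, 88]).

[6,6,7,8,8,8,9,9,10,10,10,11,11,13,24]

Per-enzyme occurrences:
  UxaIX CTATCGCG/1: at [87, 98] ⇒ [88, 99]
  IvoVI ATGAAA/3: at [19, 43, 60, 68, 76, 116] ⇒ [22, 46, 63, 71, 79, 119]
  VbrVI TCCTTCT/4: at [2, 12, 49, 106, 123, 136] ⇒ [6, 16, 53, 110, 127, 140]

All cut coordinates (distinct, sorted): [6, 16, 22, 46, 53, 63, 71, 79, 88, 99, 110, 119, 127, 140]

Fragment lengths:
  [0,6): 6 bp
  [6,16): 10 bp
  [16,22): 6 bp
  [22,46): 24 bp
  [46,53): 7 bp
  [53,63): 10 bp
  [63,71): 8 bp
  [71,79): 8 bp
  [79,88): 9 bp
  [88,99): 11 bp
  [99,110): 11 bp
  [110,119): 9 bp
  [119,127): 8 bp
  [127,140): 13 bp
  [140,150): 10 bp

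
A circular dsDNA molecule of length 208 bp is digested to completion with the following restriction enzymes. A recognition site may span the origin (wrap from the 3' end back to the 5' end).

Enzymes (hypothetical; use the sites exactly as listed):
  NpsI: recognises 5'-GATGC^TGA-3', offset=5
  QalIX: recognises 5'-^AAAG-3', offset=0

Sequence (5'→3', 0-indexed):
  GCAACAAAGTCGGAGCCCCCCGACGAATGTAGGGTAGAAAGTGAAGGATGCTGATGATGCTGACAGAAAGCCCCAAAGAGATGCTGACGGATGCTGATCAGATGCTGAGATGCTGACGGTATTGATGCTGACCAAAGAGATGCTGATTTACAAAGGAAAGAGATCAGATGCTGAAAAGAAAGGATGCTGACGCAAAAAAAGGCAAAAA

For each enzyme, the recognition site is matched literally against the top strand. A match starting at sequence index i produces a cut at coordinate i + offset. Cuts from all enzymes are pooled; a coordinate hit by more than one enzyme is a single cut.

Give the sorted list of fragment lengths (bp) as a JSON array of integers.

Site scan:
  NpsI GATGCTGA/5: at [46, 55, 79, 89, 100, 108, 123, 138, 166, 182] ⇒ [51, 60, 84, 94, 105, 113, 128, 143, 171, 187]
  QalIX AAAG/0: at [5, 37, 66, 74, 133, 151, 156, 174, 178, 197, 205] ⇒ [5, 37, 66, 74, 133, 151, 156, 174, 178, 197, 205]

All cut coordinates (distinct, sorted): [5, 37, 51, 60, 66, 74, 84, 94, 105, 113, 128, 133, 143, 151, 156, 171, 174, 178, 187, 197, 205]

Fragments:
  5→37: 32 bp
  37→51: 14 bp
  51→60: 9 bp
  60→66: 6 bp
  66→74: 8 bp
  74→84: 10 bp
  84→94: 10 bp
  94→105: 11 bp
  105→113: 8 bp
  113→128: 15 bp
  128→133: 5 bp
  133→143: 10 bp
  143→151: 8 bp
  151→156: 5 bp
  156→171: 15 bp
  171→174: 3 bp
  174→178: 4 bp
  178→187: 9 bp
  187→197: 10 bp
  197→205: 8 bp
  205→5 (wrap): 208-205+5 = 8 bp

[3,4,5,5,6,8,8,8,8,8,9,9,10,10,10,10,11,14,15,15,32]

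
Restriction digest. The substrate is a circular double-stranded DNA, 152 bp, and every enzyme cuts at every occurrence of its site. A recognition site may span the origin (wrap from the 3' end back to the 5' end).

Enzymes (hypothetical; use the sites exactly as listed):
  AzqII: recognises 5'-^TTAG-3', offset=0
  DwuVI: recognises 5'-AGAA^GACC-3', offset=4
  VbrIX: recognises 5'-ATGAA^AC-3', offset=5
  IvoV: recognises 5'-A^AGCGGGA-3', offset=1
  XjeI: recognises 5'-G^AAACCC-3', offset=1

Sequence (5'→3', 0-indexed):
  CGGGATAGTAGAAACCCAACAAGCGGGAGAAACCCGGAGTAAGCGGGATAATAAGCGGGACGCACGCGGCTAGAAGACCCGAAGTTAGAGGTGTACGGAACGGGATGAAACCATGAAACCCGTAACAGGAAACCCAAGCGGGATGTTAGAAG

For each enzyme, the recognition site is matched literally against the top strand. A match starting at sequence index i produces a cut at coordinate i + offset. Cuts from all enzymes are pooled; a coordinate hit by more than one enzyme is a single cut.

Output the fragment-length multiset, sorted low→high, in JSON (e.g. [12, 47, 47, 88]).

Per-enzyme occurrences:
  AzqII (TTAG, off=0): starts [84, 145] → cuts [84, 145]
  DwuVI (AGAAGACC, off=4): starts [71] → cuts [75]
  VbrIX (ATGAAAC, off=5): starts [104, 112] → cuts [109, 117]
  IvoV (AAGCGGGA, off=1): starts [20, 40, 52, 135, 149] → cuts [21, 41, 53, 136, 150]
  XjeI (GAAACCC, off=1): starts [10, 28, 114, 128] → cuts [11, 29, 115, 129]

All cut coordinates (distinct, sorted): [11, 21, 29, 41, 53, 75, 84, 109, 115, 117, 129, 136, 145, 150]

Fragments:
  11→21: 10 bp
  21→29: 8 bp
  29→41: 12 bp
  41→53: 12 bp
  53→75: 22 bp
  75→84: 9 bp
  84→109: 25 bp
  109→115: 6 bp
  115→117: 2 bp
  117→129: 12 bp
  129→136: 7 bp
  136→145: 9 bp
  145→150: 5 bp
  150→11 (wrap): 152-150+11 = 13 bp

[2,5,6,7,8,9,9,10,12,12,12,13,22,25]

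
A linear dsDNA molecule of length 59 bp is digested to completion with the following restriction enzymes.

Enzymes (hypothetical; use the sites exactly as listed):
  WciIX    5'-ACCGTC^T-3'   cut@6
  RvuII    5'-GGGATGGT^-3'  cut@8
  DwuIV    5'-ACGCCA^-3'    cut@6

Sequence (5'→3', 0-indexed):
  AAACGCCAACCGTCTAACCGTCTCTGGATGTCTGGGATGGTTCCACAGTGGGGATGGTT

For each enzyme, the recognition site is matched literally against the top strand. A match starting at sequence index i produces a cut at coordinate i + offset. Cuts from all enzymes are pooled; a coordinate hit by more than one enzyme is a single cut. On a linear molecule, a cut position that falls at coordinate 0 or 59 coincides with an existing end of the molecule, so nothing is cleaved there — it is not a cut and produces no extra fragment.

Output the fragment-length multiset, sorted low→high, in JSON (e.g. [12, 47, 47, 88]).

Scan for sites:
  WciIX ACCGTCT/6: at [8, 16] ⇒ [14, 22]
  RvuII GGGATGGT/8: at [33, 50] ⇒ [41, 58]
  DwuIV ACGCCA/6: at [2] ⇒ [8]

All cut coordinates (distinct, sorted): [8, 14, 22, 41, 58]

Fragment lengths:
  [0,8): 8 bp
  [8,14): 6 bp
  [14,22): 8 bp
  [22,41): 19 bp
  [41,58): 17 bp
  [58,59): 1 bp

[1,6,8,8,17,19]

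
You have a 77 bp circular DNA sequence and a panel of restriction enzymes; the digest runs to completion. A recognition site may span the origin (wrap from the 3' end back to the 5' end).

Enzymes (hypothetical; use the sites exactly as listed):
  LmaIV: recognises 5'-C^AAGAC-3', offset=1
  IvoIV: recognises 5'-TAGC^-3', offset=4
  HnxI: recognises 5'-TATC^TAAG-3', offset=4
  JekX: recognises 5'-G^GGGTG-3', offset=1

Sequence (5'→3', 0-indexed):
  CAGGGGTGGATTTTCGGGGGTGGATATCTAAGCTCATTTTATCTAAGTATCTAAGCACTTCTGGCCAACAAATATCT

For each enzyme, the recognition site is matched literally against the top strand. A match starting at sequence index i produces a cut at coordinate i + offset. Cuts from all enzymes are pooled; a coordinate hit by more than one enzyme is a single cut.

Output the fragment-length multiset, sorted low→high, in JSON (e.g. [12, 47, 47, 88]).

[8,11,14,15,29]

Scan for sites:
  LmaIV (CAAGAC, off=1): no sites
  IvoIV (TAGC, off=4): no sites
  HnxI (TATCTAAG, off=4): starts [24, 39, 47] → cuts [28, 43, 51]
  JekX (GGGGTG, off=1): starts [2, 16] → cuts [3, 17]

Pooled cuts: [3, 17, 28, 43, 51]

Fragment lengths:
  3→17: 14 bp
  17→28: 11 bp
  28→43: 15 bp
  43→51: 8 bp
  51→3 (wrap): 77-51+3 = 29 bp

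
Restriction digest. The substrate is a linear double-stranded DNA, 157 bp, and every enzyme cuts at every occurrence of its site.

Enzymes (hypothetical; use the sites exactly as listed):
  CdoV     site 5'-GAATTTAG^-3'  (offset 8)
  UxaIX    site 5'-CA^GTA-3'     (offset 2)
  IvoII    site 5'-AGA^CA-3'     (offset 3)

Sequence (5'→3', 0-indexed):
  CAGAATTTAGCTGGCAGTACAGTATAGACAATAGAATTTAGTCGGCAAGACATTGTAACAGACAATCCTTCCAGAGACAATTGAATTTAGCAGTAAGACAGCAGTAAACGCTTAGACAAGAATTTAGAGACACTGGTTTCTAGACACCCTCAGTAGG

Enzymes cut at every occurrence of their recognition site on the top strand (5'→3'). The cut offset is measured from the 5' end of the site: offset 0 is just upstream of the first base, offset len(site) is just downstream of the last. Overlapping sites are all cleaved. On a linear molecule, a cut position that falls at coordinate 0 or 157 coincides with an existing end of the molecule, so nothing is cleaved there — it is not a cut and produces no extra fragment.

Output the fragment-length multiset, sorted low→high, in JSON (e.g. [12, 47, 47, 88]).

[2,3,5,5,5,6,6,7,8,9,10,11,12,13,13,13,14,15]

Scan for sites:
  CdoV (GAATTTAG, off=8): starts [2, 33, 82, 119] → cuts [10, 41, 90, 127]
  UxaIX (CAGTA, off=2): starts [14, 19, 90, 101, 150] → cuts [16, 21, 92, 103, 152]
  IvoII (AGACA, off=3): starts [25, 47, 59, 74, 95, 113, 127, 141] → cuts [28, 50, 62, 77, 98, 116, 130, 144]

Pooled cuts: [10, 16, 21, 28, 41, 50, 62, 77, 90, 92, 98, 103, 116, 127, 130, 144, 152]

Fragment lengths:
  [0,10): 10 bp
  [10,16): 6 bp
  [16,21): 5 bp
  [21,28): 7 bp
  [28,41): 13 bp
  [41,50): 9 bp
  [50,62): 12 bp
  [62,77): 15 bp
  [77,90): 13 bp
  [90,92): 2 bp
  [92,98): 6 bp
  [98,103): 5 bp
  [103,116): 13 bp
  [116,127): 11 bp
  [127,130): 3 bp
  [130,144): 14 bp
  [144,152): 8 bp
  [152,157): 5 bp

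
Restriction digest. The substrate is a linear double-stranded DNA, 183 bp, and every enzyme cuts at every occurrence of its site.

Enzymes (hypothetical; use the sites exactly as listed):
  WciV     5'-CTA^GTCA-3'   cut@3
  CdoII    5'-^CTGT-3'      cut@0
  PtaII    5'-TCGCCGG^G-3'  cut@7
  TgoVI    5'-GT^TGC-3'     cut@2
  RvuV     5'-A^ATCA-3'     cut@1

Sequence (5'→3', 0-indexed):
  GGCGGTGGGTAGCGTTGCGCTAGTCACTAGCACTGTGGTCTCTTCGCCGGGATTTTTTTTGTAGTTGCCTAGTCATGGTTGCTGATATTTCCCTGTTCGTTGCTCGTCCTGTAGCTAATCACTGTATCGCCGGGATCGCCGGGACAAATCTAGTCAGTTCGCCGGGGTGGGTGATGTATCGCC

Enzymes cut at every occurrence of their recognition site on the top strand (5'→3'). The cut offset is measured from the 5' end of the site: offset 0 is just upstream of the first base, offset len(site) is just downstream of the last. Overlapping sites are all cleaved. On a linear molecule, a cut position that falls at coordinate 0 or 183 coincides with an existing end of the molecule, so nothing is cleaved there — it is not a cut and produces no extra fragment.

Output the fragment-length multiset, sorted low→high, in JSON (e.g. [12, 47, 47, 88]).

Per-enzyme occurrences:
  WciV (CTAGTCA, off=3): starts [19, 68, 149] → cuts [22, 71, 152]
  CdoII (CTGT, off=0): starts [32, 92, 108, 121] → cuts [32, 92, 108, 121]
  PtaII (TCGCCGGG, off=7): starts [43, 126, 135, 158] → cuts [50, 133, 142, 165]
  TgoVI (GTTGC, off=2): starts [13, 63, 77, 98] → cuts [15, 65, 79, 100]
  RvuV (AATCA, off=1): starts [116] → cuts [117]

Pooled cuts: [15, 22, 32, 50, 65, 71, 79, 92, 100, 108, 117, 121, 133, 142, 152, 165]

Fragments:
  [0,15): 15 bp
  [15,22): 7 bp
  [22,32): 10 bp
  [32,50): 18 bp
  [50,65): 15 bp
  [65,71): 6 bp
  [71,79): 8 bp
  [79,92): 13 bp
  [92,100): 8 bp
  [100,108): 8 bp
  [108,117): 9 bp
  [117,121): 4 bp
  [121,133): 12 bp
  [133,142): 9 bp
  [142,152): 10 bp
  [152,165): 13 bp
  [165,183): 18 bp

[4,6,7,8,8,8,9,9,10,10,12,13,13,15,15,18,18]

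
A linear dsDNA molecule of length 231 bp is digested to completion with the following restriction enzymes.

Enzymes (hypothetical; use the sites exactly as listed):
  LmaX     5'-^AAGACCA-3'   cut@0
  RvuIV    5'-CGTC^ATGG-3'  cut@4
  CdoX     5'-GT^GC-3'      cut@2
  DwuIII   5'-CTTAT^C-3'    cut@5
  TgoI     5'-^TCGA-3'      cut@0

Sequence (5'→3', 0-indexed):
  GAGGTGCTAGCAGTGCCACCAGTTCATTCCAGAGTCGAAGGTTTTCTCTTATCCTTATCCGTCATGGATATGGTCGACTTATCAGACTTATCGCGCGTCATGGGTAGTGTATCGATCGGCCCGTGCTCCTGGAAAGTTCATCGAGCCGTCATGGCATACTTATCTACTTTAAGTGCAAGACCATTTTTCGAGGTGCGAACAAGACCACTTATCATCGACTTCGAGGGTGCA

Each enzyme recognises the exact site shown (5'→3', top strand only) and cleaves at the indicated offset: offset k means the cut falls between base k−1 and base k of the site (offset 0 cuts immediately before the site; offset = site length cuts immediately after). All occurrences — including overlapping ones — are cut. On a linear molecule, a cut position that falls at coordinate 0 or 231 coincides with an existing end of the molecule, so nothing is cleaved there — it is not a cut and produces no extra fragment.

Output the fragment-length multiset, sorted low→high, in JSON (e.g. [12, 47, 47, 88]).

Site scan:
  LmaX (AAGACCA, off=0): starts [176, 200] → cuts [176, 200]
  RvuIV (CGTCATGG, off=4): starts [59, 95, 146] → cuts [63, 99, 150]
  CdoX (GTGC, off=2): starts [3, 12, 122, 172, 192, 226] → cuts [5, 14, 124, 174, 194, 228]
  DwuIII (CTTATC, off=5): starts [47, 53, 77, 86, 158, 207] → cuts [52, 58, 82, 91, 163, 212]
  TgoI (TCGA, off=0): starts [34, 73, 111, 140, 187, 214, 220] → cuts [34, 73, 111, 140, 187, 214, 220]

All cut coordinates (distinct, sorted): [5, 14, 34, 52, 58, 63, 73, 82, 91, 99, 111, 124, 140, 150, 163, 174, 176, 187, 194, 200, 212, 214, 220, 228]

Fragment lengths:
  [0,5): 5 bp
  [5,14): 9 bp
  [14,34): 20 bp
  [34,52): 18 bp
  [52,58): 6 bp
  [58,63): 5 bp
  [63,73): 10 bp
  [73,82): 9 bp
  [82,91): 9 bp
  [91,99): 8 bp
  [99,111): 12 bp
  [111,124): 13 bp
  [124,140): 16 bp
  [140,150): 10 bp
  [150,163): 13 bp
  [163,174): 11 bp
  [174,176): 2 bp
  [176,187): 11 bp
  [187,194): 7 bp
  [194,200): 6 bp
  [200,212): 12 bp
  [212,214): 2 bp
  [214,220): 6 bp
  [220,228): 8 bp
  [228,231): 3 bp

[2,2,3,5,5,6,6,6,7,8,8,9,9,9,10,10,11,11,12,12,13,13,16,18,20]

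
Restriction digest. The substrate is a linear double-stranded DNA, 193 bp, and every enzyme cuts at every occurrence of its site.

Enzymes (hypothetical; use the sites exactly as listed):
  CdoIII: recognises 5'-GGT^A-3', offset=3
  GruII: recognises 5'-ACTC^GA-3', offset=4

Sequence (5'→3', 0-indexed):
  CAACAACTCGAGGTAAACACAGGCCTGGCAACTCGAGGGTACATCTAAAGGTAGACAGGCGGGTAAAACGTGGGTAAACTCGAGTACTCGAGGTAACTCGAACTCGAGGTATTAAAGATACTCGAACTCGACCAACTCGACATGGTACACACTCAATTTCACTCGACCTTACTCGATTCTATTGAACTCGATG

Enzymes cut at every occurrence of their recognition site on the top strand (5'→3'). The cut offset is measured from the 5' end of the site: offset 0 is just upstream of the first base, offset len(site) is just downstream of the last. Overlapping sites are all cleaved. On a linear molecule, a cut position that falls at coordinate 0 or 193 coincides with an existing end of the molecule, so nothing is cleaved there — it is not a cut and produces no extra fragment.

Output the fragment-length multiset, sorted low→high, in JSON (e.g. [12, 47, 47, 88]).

Per-enzyme occurrences:
  CdoIII GGTA/3: at [11, 37, 49, 61, 72, 91, 107, 143] ⇒ [14, 40, 52, 64, 75, 94, 110, 146]
  GruII ACTCGA/4: at [5, 30, 77, 85, 95, 101, 119, 125, 134, 160, 170, 185] ⇒ [9, 34, 81, 89, 99, 105, 123, 129, 138, 164, 174, 189]

All cut coordinates (distinct, sorted): [9, 14, 34, 40, 52, 64, 75, 81, 89, 94, 99, 105, 110, 123, 129, 138, 146, 164, 174, 189]

Fragment lengths:
  [0,9): 9 bp
  [9,14): 5 bp
  [14,34): 20 bp
  [34,40): 6 bp
  [40,52): 12 bp
  [52,64): 12 bp
  [64,75): 11 bp
  [75,81): 6 bp
  [81,89): 8 bp
  [89,94): 5 bp
  [94,99): 5 bp
  [99,105): 6 bp
  [105,110): 5 bp
  [110,123): 13 bp
  [123,129): 6 bp
  [129,138): 9 bp
  [138,146): 8 bp
  [146,164): 18 bp
  [164,174): 10 bp
  [174,189): 15 bp
  [189,193): 4 bp

[4,5,5,5,5,6,6,6,6,8,8,9,9,10,11,12,12,13,15,18,20]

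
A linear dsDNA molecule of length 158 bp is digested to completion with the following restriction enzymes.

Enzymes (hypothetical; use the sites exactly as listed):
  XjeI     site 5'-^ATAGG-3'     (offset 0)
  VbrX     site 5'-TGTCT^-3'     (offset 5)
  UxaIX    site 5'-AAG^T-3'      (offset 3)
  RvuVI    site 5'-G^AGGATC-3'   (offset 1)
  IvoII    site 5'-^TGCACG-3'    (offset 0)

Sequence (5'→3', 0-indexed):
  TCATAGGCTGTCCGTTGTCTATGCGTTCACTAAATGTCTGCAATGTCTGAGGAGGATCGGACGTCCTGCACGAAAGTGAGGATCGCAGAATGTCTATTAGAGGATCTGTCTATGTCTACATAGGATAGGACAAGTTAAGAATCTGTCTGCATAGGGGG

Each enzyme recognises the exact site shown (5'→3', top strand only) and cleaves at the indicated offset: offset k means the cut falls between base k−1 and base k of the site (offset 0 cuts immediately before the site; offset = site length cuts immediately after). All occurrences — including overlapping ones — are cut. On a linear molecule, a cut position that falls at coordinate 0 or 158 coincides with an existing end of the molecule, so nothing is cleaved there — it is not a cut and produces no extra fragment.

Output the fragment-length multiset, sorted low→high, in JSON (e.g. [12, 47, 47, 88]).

[2,2,2,2,4,5,5,6,8,9,10,10,11,14,14,17,18,19]

Site scan:
  XjeI ATAGG/0: at [2, 119, 124, 150] ⇒ [2, 119, 124, 150]
  VbrX TGTCT/5: at [15, 34, 43, 90, 106, 112, 143] ⇒ [20, 39, 48, 95, 111, 117, 148]
  UxaIX AAGT/3: at [73, 131] ⇒ [76, 134]
  RvuVI GAGGATC/1: at [51, 77, 99] ⇒ [52, 78, 100]
  IvoII TGCACG/0: at [66] ⇒ [66]

Pooled cuts: [2, 20, 39, 48, 52, 66, 76, 78, 95, 100, 111, 117, 119, 124, 134, 148, 150]

Fragments:
  [0,2): 2 bp
  [2,20): 18 bp
  [20,39): 19 bp
  [39,48): 9 bp
  [48,52): 4 bp
  [52,66): 14 bp
  [66,76): 10 bp
  [76,78): 2 bp
  [78,95): 17 bp
  [95,100): 5 bp
  [100,111): 11 bp
  [111,117): 6 bp
  [117,119): 2 bp
  [119,124): 5 bp
  [124,134): 10 bp
  [134,148): 14 bp
  [148,150): 2 bp
  [150,158): 8 bp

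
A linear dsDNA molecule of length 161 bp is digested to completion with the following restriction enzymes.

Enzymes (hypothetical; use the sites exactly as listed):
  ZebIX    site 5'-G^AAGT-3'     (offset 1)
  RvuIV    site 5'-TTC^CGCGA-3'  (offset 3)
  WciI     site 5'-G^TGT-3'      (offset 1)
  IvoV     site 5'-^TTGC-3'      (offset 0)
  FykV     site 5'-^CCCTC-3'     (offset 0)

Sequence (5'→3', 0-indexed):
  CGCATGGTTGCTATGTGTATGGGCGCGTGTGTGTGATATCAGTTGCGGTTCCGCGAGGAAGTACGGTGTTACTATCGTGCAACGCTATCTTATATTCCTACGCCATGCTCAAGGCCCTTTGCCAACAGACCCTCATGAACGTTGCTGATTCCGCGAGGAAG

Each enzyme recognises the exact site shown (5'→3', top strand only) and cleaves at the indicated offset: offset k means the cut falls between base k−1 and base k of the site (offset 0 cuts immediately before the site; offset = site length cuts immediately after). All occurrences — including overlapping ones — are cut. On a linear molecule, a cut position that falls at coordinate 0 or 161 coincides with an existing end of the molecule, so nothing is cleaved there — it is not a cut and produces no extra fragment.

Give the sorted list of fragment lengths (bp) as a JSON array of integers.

Site scan:
  ZebIX GAAGT/1: at [57] ⇒ [58]
  RvuIV TTCCGCGA/3: at [48, 148] ⇒ [51, 151]
  WciI GTGT/1: at [14, 26, 28, 30, 65] ⇒ [15, 27, 29, 31, 66]
  IvoV TTGC/0: at [7, 42, 118, 141] ⇒ [7, 42, 118, 141]
  FykV CCCTC/0: at [129] ⇒ [129]

Pooled cuts: [7, 15, 27, 29, 31, 42, 51, 58, 66, 118, 129, 141, 151]

Fragment lengths:
  [0,7): 7 bp
  [7,15): 8 bp
  [15,27): 12 bp
  [27,29): 2 bp
  [29,31): 2 bp
  [31,42): 11 bp
  [42,51): 9 bp
  [51,58): 7 bp
  [58,66): 8 bp
  [66,118): 52 bp
  [118,129): 11 bp
  [129,141): 12 bp
  [141,151): 10 bp
  [151,161): 10 bp

[2,2,7,7,8,8,9,10,10,11,11,12,12,52]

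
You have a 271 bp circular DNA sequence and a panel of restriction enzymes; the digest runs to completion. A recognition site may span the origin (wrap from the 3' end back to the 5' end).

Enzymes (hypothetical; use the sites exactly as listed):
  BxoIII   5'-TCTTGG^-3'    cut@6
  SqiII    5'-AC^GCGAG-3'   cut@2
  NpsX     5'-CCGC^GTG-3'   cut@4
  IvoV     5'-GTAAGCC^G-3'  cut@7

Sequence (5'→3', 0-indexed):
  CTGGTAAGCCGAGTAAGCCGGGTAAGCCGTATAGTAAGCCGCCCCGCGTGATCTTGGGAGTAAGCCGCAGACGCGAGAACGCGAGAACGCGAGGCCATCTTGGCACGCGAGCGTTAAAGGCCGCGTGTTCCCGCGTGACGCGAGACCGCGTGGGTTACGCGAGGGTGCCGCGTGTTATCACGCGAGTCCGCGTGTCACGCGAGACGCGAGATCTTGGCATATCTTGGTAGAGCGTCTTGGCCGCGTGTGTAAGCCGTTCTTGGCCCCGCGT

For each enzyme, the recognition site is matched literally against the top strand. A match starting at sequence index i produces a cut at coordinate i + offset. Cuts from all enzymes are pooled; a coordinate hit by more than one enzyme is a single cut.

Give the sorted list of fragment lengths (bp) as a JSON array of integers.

Scan for sites:
  BxoIII TCTTGG/6: at [51, 97, 211, 221, 234, 257] ⇒ [57, 103, 217, 227, 240, 263]
  SqiII ACGCGAG/2: at [70, 78, 86, 104, 137, 156, 179, 196, 203] ⇒ [72, 80, 88, 106, 139, 158, 181, 198, 205]
  NpsX CCGCGTG/4: at [43, 120, 130, 145, 167, 187, 240] ⇒ [47, 124, 134, 149, 171, 191, 244]
  IvoV GTAAGCCG/7: at [3, 12, 21, 33, 59, 248] ⇒ [10, 19, 28, 40, 66, 255]

All cut coordinates (distinct, sorted): [10, 19, 28, 40, 47, 57, 66, 72, 80, 88, 103, 106, 124, 134, 139, 149, 158, 171, 181, 191, 198, 205, 217, 227, 240, 244, 255, 263]

Fragments:
  10→19: 9 bp
  19→28: 9 bp
  28→40: 12 bp
  40→47: 7 bp
  47→57: 10 bp
  57→66: 9 bp
  66→72: 6 bp
  72→80: 8 bp
  80→88: 8 bp
  88→103: 15 bp
  103→106: 3 bp
  106→124: 18 bp
  124→134: 10 bp
  134→139: 5 bp
  139→149: 10 bp
  149→158: 9 bp
  158→171: 13 bp
  171→181: 10 bp
  181→191: 10 bp
  191→198: 7 bp
  198→205: 7 bp
  205→217: 12 bp
  217→227: 10 bp
  227→240: 13 bp
  240→244: 4 bp
  244→255: 11 bp
  255→263: 8 bp
  263→10 (wrap): 271-263+10 = 18 bp

[3,4,5,6,7,7,7,8,8,8,9,9,9,9,10,10,10,10,10,10,11,12,12,13,13,15,18,18]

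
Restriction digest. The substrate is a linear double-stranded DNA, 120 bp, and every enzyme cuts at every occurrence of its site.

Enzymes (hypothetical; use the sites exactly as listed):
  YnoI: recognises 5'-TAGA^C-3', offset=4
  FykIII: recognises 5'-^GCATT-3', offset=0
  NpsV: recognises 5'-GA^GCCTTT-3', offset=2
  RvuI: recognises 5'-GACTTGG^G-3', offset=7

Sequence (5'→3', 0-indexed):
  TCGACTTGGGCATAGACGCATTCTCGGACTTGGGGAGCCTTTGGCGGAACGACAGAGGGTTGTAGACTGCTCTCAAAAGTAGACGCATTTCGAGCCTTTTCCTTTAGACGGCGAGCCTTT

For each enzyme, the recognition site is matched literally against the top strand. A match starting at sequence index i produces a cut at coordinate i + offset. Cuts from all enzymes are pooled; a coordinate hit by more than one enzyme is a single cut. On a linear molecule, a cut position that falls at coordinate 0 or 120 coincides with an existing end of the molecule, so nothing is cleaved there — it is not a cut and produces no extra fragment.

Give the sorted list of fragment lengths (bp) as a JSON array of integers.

[1,1,3,6,6,7,9,9,15,16,17,30]

Scan for sites:
  YnoI TAGAC/4: at [12, 62, 79, 104] ⇒ [16, 66, 83, 108]
  FykIII GCATT/0: at [17, 84] ⇒ [17, 84]
  NpsV GAGCCTTT/2: at [34, 91, 112] ⇒ [36, 93, 114]
  RvuI GACTTGGG/7: at [2, 26] ⇒ [9, 33]

All cut coordinates (distinct, sorted): [9, 16, 17, 33, 36, 66, 83, 84, 93, 108, 114]

Fragment lengths:
  [0,9): 9 bp
  [9,16): 7 bp
  [16,17): 1 bp
  [17,33): 16 bp
  [33,36): 3 bp
  [36,66): 30 bp
  [66,83): 17 bp
  [83,84): 1 bp
  [84,93): 9 bp
  [93,108): 15 bp
  [108,114): 6 bp
  [114,120): 6 bp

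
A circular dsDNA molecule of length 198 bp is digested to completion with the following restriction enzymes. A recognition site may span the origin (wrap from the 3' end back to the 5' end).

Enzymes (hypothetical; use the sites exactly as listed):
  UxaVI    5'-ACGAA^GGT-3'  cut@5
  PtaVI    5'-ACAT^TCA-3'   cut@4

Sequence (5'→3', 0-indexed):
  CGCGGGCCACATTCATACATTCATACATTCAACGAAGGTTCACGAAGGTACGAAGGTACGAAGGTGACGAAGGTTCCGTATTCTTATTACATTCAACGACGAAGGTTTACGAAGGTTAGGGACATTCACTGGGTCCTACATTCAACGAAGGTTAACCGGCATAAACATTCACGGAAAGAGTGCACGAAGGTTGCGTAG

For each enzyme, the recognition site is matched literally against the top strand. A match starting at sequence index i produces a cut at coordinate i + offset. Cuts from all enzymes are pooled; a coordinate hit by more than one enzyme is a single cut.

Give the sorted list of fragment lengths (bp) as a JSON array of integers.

Per-enzyme occurrences:
  UxaVI ACGAAGGT/5: at [31, 41, 49, 57, 66, 98, 108, 144, 183] ⇒ [36, 46, 54, 62, 71, 103, 113, 149, 188]
  PtaVI ACATTCA/4: at [8, 16, 24, 88, 121, 137, 164] ⇒ [12, 20, 28, 92, 125, 141, 168]

Pooled cuts: [12, 20, 28, 36, 46, 54, 62, 71, 92, 103, 113, 125, 141, 149, 168, 188]

Fragments:
  12→20: 8 bp
  20→28: 8 bp
  28→36: 8 bp
  36→46: 10 bp
  46→54: 8 bp
  54→62: 8 bp
  62→71: 9 bp
  71→92: 21 bp
  92→103: 11 bp
  103→113: 10 bp
  113→125: 12 bp
  125→141: 16 bp
  141→149: 8 bp
  149→168: 19 bp
  168→188: 20 bp
  188→12 (wrap): 198-188+12 = 22 bp

[8,8,8,8,8,8,9,10,10,11,12,16,19,20,21,22]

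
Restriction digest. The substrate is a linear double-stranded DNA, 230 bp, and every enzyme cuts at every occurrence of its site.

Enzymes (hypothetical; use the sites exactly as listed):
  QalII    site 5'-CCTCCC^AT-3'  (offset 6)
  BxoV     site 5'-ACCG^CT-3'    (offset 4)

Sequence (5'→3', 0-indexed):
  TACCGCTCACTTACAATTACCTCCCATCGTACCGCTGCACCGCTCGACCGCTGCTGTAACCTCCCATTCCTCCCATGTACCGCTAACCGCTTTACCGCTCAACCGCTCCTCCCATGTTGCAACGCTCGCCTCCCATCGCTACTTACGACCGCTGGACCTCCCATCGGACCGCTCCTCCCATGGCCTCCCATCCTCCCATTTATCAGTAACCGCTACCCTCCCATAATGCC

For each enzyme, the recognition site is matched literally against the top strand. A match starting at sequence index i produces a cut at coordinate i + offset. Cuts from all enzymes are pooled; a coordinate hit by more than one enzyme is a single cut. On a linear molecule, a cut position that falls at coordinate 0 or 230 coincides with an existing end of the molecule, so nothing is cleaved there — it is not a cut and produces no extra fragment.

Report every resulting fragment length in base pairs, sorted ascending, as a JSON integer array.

[5,7,8,8,8,8,8,8,8,8,8,9,9,9,10,10,11,15,15,17,20,21]

Per-enzyme occurrences:
  QalII (CCTCCCAT, off=6): starts [19, 59, 68, 107, 128, 156, 173, 183, 191, 216] → cuts [25, 65, 74, 113, 134, 162, 179, 189, 197, 222]
  BxoV (ACCGCT, off=4): starts [1, 30, 38, 46, 78, 85, 93, 101, 147, 167, 208] → cuts [5, 34, 42, 50, 82, 89, 97, 105, 151, 171, 212]

All cut coordinates (distinct, sorted): [5, 25, 34, 42, 50, 65, 74, 82, 89, 97, 105, 113, 134, 151, 162, 171, 179, 189, 197, 212, 222]

Fragments:
  [0,5): 5 bp
  [5,25): 20 bp
  [25,34): 9 bp
  [34,42): 8 bp
  [42,50): 8 bp
  [50,65): 15 bp
  [65,74): 9 bp
  [74,82): 8 bp
  [82,89): 7 bp
  [89,97): 8 bp
  [97,105): 8 bp
  [105,113): 8 bp
  [113,134): 21 bp
  [134,151): 17 bp
  [151,162): 11 bp
  [162,171): 9 bp
  [171,179): 8 bp
  [179,189): 10 bp
  [189,197): 8 bp
  [197,212): 15 bp
  [212,222): 10 bp
  [222,230): 8 bp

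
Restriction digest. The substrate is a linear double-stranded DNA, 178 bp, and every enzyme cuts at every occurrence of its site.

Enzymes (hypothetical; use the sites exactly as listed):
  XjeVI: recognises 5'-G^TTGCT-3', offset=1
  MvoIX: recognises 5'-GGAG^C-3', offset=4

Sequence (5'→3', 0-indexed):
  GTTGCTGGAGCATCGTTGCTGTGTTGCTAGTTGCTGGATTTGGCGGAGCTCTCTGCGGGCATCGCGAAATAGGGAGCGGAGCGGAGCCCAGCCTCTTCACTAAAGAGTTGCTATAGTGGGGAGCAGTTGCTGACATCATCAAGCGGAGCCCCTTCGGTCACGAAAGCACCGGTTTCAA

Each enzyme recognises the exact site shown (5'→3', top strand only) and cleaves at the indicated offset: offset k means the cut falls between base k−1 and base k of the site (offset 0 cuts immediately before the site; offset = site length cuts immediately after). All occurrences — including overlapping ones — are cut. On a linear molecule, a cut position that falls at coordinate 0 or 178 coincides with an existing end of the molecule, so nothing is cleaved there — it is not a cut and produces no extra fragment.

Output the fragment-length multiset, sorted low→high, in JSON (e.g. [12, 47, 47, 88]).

Scan for sites:
  XjeVI GTTGCT/1: at [0, 14, 22, 29, 106, 125] ⇒ [1, 15, 23, 30, 107, 126]
  MvoIX GGAGC/4: at [6, 44, 72, 77, 82, 119, 144] ⇒ [10, 48, 76, 81, 86, 123, 148]

Pooled cuts: [1, 10, 15, 23, 30, 48, 76, 81, 86, 107, 123, 126, 148]

Fragment lengths:
  [0,1): 1 bp
  [1,10): 9 bp
  [10,15): 5 bp
  [15,23): 8 bp
  [23,30): 7 bp
  [30,48): 18 bp
  [48,76): 28 bp
  [76,81): 5 bp
  [81,86): 5 bp
  [86,107): 21 bp
  [107,123): 16 bp
  [123,126): 3 bp
  [126,148): 22 bp
  [148,178): 30 bp

[1,3,5,5,5,7,8,9,16,18,21,22,28,30]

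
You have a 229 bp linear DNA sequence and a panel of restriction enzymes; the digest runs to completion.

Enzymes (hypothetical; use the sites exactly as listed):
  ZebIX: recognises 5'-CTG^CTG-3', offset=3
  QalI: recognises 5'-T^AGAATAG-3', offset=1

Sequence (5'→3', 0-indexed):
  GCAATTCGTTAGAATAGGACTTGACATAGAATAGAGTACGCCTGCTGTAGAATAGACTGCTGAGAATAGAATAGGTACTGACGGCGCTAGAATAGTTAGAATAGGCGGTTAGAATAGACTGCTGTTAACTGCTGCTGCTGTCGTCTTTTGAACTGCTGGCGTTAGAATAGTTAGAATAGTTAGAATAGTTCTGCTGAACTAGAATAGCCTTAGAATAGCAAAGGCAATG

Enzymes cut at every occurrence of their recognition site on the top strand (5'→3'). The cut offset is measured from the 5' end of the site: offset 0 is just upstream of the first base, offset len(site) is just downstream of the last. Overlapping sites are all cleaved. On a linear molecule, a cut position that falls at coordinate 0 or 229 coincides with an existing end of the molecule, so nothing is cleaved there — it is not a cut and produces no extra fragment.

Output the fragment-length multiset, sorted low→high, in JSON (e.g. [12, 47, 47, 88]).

[3,3,4,7,8,8,9,9,9,10,10,11,11,11,12,13,17,17,18,18,21]

Scan for sites:
  ZebIX (CTGCTG, off=3): starts [41, 56, 118, 128, 131, 134, 152, 190] → cuts [44, 59, 121, 131, 134, 137, 155, 193]
  QalI (TAGAATAG, off=1): starts [9, 26, 47, 66, 87, 96, 109, 162, 171, 180, 199, 210] → cuts [10, 27, 48, 67, 88, 97, 110, 163, 172, 181, 200, 211]

All cut coordinates (distinct, sorted): [10, 27, 44, 48, 59, 67, 88, 97, 110, 121, 131, 134, 137, 155, 163, 172, 181, 193, 200, 211]

Fragments:
  [0,10): 10 bp
  [10,27): 17 bp
  [27,44): 17 bp
  [44,48): 4 bp
  [48,59): 11 bp
  [59,67): 8 bp
  [67,88): 21 bp
  [88,97): 9 bp
  [97,110): 13 bp
  [110,121): 11 bp
  [121,131): 10 bp
  [131,134): 3 bp
  [134,137): 3 bp
  [137,155): 18 bp
  [155,163): 8 bp
  [163,172): 9 bp
  [172,181): 9 bp
  [181,193): 12 bp
  [193,200): 7 bp
  [200,211): 11 bp
  [211,229): 18 bp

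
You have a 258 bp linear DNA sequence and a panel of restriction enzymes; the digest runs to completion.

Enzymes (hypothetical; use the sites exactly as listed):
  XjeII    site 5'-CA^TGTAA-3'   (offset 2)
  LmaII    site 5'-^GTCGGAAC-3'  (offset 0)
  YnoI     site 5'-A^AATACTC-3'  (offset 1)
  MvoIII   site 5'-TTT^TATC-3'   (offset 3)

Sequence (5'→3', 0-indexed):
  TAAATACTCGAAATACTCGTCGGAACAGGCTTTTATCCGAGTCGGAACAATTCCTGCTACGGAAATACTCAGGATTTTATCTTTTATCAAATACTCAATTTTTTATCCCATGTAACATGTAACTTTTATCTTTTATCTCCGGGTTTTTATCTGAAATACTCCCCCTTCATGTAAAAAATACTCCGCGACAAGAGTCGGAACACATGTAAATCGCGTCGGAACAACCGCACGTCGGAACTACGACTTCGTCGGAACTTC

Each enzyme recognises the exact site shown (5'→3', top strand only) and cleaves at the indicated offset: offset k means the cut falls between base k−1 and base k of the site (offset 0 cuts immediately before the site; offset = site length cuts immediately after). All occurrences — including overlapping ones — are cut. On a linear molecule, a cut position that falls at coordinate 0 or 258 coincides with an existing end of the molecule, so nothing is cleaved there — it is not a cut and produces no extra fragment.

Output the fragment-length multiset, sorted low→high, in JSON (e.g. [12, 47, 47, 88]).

[2,5,7,7,7,7,7,7,7,7,9,9,10,11,11,14,14,14,15,15,16,17,17,23]

Per-enzyme occurrences:
  XjeII (CATGTAA, off=2): starts [108, 115, 167, 202] → cuts [110, 117, 169, 204]
  LmaII (GTCGGAAC, off=0): starts [18, 40, 193, 214, 230, 247] → cuts [18, 40, 193, 214, 230, 247]
  YnoI (AAATACTC, off=1): starts [1, 10, 62, 88, 153, 175] → cuts [2, 11, 63, 89, 154, 176]
  MvoIII (TTTTATC, off=3): starts [30, 74, 81, 100, 123, 130, 144] → cuts [33, 77, 84, 103, 126, 133, 147]

All cut coordinates (distinct, sorted): [2, 11, 18, 33, 40, 63, 77, 84, 89, 103, 110, 117, 126, 133, 147, 154, 169, 176, 193, 204, 214, 230, 247]

Fragments:
  [0,2): 2 bp
  [2,11): 9 bp
  [11,18): 7 bp
  [18,33): 15 bp
  [33,40): 7 bp
  [40,63): 23 bp
  [63,77): 14 bp
  [77,84): 7 bp
  [84,89): 5 bp
  [89,103): 14 bp
  [103,110): 7 bp
  [110,117): 7 bp
  [117,126): 9 bp
  [126,133): 7 bp
  [133,147): 14 bp
  [147,154): 7 bp
  [154,169): 15 bp
  [169,176): 7 bp
  [176,193): 17 bp
  [193,204): 11 bp
  [204,214): 10 bp
  [214,230): 16 bp
  [230,247): 17 bp
  [247,258): 11 bp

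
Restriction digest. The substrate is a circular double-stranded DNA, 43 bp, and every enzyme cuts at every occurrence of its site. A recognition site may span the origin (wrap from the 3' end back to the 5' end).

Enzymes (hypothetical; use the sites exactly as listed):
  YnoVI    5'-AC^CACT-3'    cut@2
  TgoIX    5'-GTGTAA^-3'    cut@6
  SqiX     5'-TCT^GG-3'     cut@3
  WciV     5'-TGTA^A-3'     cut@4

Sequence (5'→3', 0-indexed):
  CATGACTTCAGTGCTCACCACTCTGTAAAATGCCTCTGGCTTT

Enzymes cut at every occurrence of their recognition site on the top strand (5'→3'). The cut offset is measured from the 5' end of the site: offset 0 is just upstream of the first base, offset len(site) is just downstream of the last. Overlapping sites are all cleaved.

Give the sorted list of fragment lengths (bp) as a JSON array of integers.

Per-enzyme occurrences:
  YnoVI (ACCACT, off=2): starts [16] → cuts [18]
  TgoIX (GTGTAA, off=6): no sites
  SqiX (TCTGG, off=3): starts [34] → cuts [37]
  WciV (TGTAA, off=4): starts [23] → cuts [27]

All cut coordinates (distinct, sorted): [18, 27, 37]

Fragments:
  18→27: 9 bp
  27→37: 10 bp
  37→18 (wrap): 43-37+18 = 24 bp

[9,10,24]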